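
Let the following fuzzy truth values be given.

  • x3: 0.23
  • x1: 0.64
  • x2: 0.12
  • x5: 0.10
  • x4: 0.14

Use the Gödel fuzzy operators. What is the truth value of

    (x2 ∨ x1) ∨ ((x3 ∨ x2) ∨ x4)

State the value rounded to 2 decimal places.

0.64

x2 ∨ x1 = max(a, b) on (0.12, 0.64) = 0.64
x3 ∨ x2 = max(a, b) on (0.23, 0.12) = 0.23
(x3 ∨ x2) ∨ x4 = max(a, b) on (0.23, 0.14) = 0.23
(x2 ∨ x1) ∨ ((x3 ∨ x2) ∨ x4) = max(a, b) on (0.64, 0.23) = 0.64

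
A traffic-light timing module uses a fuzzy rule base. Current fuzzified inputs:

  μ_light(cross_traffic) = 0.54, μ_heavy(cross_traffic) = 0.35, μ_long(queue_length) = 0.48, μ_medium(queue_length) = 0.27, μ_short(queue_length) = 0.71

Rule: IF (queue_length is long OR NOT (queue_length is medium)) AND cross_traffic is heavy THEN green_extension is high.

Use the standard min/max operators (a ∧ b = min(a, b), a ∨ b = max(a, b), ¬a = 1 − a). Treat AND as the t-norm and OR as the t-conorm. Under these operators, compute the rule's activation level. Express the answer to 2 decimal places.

firing strength: (long=0.48 OR ¬medium=1−0.27=0.73) = 0.73; AND[min(a, b)] with heavy=0.35 → w = 0.35

0.35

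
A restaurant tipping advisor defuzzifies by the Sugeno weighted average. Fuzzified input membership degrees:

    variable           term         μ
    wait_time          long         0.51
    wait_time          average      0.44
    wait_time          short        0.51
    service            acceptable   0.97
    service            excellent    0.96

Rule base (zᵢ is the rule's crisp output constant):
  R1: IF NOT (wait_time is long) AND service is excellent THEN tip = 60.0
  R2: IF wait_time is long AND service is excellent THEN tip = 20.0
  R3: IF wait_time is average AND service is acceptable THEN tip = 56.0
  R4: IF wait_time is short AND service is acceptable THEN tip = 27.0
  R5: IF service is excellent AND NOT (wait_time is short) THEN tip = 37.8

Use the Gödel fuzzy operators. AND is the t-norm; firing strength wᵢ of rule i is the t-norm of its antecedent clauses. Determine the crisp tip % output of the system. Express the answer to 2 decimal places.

39.56

R1 (z=60.0): ¬long=1−0.51=0.49, excellent=0.96; AND[min(a, b)] → w = 0.49
R2 (z=20.0): long=0.51, excellent=0.96; AND[min(a, b)] → w = 0.51
R3 (z=56.0): average=0.44, acceptable=0.97; AND[min(a, b)] → w = 0.44
R4 (z=27.0): short=0.51, acceptable=0.97; AND[min(a, b)] → w = 0.51
R5 (z=37.8): excellent=0.96, ¬short=1−0.51=0.49; AND[min(a, b)] → w = 0.49
Weighted average = (0.49·60.0 + 0.51·20.0 + 0.44·56.0 + 0.51·27.0 + 0.49·37.8) / (0.49 + 0.51 + 0.44 + 0.51 + 0.49)
  = 96.5320 / 2.4400 = 39.56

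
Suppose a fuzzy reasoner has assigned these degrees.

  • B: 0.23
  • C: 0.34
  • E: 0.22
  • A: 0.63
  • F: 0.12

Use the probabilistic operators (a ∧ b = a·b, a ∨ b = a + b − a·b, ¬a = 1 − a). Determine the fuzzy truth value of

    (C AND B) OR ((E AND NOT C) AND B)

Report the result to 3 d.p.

0.109

C AND B = a·b on (0.3400, 0.2300) = 0.0782
NOT C = 1 − 0.3400 = 0.6600
E AND NOT C = a·b on (0.2200, 0.6600) = 0.1452
(E AND NOT C) AND B = a·b on (0.1452, 0.2300) = 0.0334
(C AND B) OR ((E AND NOT C) AND B) = a + b − a·b on (0.0782, 0.0334) = 0.1090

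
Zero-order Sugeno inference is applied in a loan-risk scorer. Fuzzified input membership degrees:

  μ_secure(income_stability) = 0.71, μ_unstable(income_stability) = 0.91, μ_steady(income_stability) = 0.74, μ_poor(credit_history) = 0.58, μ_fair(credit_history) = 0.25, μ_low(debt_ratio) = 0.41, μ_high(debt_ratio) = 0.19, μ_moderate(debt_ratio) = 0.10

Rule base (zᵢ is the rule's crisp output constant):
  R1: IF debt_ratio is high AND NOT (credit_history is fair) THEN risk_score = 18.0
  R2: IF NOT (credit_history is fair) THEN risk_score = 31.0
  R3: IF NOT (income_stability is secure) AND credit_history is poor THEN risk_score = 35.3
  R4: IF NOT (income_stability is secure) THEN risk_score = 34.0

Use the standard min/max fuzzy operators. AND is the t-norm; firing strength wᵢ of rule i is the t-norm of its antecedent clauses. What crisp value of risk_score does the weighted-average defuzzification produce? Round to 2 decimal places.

R1 (z=18.0): high=0.19, ¬fair=1−0.25=0.75; AND[min(a, b)] → w = 0.19
R2 (z=31.0): ¬fair=1−0.25=0.75 → w = 0.75
R3 (z=35.3): ¬secure=1−0.71=0.29, poor=0.58; AND[min(a, b)] → w = 0.29
R4 (z=34.0): ¬secure=1−0.71=0.29 → w = 0.29
Weighted average = (0.19·18.0 + 0.75·31.0 + 0.29·35.3 + 0.29·34.0) / (0.19 + 0.75 + 0.29 + 0.29)
  = 46.7670 / 1.5200 = 30.77

30.77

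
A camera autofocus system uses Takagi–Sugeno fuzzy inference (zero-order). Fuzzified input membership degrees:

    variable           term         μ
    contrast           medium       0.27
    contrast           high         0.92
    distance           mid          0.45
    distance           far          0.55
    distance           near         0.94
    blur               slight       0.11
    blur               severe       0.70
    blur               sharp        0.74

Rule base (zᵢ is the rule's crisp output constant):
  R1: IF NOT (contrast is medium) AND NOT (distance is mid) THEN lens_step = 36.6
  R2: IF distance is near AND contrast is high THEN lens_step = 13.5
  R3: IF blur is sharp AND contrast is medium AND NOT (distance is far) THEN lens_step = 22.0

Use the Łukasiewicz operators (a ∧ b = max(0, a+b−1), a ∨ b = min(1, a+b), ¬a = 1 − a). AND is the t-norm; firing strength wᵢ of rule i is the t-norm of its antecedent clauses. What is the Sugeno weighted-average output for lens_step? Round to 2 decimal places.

R1 (z=36.6): ¬medium=1−0.27=0.73, ¬mid=1−0.45=0.55; AND[max(0, a+b−1)] → w = 0.28
R2 (z=13.5): near=0.94, high=0.92; AND[max(0, a+b−1)] → w = 0.86
R3 (z=22.0): sharp=0.74, medium=0.27, ¬far=1−0.55=0.45; AND[max(0, a+b−1)] → w = 0.00
Weighted average = (0.28·36.6 + 0.86·13.5 + 0.00·22.0) / (0.28 + 0.86 + 0.00)
  = 21.8580 / 1.1400 = 19.17

19.17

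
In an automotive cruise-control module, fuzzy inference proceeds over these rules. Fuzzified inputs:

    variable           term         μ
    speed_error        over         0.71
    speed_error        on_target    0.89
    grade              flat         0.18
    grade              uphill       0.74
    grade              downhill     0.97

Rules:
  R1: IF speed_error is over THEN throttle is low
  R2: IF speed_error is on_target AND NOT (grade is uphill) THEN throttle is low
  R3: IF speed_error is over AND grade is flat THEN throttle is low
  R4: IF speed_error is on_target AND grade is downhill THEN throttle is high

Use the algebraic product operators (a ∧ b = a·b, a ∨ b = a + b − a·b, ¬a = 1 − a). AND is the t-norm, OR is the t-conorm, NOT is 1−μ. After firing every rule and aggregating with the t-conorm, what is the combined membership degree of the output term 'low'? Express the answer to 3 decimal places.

R1: over=0.71 → w = 0.7100
R2: on_target=0.89, ¬uphill=1−0.74=0.26; AND[a·b] → w = 0.2314
R3: over=0.71, flat=0.18; AND[a·b] → w = 0.1278
R4: on_target=0.89, downhill=0.97; AND[a·b] → w = 0.8633
Rules with consequent 'low': {R1, R2, R3} → strengths 0.7100, 0.2314, 0.1278
Aggregate via t-conorm [a + b − a·b]: 0.8056

0.806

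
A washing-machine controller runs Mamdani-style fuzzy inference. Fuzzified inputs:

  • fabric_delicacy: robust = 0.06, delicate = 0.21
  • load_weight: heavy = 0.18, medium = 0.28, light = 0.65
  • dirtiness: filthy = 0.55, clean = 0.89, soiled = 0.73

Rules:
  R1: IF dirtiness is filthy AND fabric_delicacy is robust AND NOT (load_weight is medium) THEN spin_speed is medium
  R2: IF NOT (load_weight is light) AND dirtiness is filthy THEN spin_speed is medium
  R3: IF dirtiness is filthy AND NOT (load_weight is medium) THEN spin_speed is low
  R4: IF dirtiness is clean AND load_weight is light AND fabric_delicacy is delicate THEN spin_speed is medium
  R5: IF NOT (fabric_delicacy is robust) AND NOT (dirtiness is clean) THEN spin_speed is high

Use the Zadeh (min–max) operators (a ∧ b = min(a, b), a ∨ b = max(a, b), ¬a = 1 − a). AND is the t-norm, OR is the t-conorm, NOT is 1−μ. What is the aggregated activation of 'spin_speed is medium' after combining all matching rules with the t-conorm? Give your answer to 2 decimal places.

R1: filthy=0.55, robust=0.06, ¬medium=1−0.28=0.72; AND[min(a, b)] → w = 0.06
R2: ¬light=1−0.65=0.35, filthy=0.55; AND[min(a, b)] → w = 0.35
R3: filthy=0.55, ¬medium=1−0.28=0.72; AND[min(a, b)] → w = 0.55
R4: clean=0.89, light=0.65, delicate=0.21; AND[min(a, b)] → w = 0.21
R5: ¬robust=1−0.06=0.94, ¬clean=1−0.89=0.11; AND[min(a, b)] → w = 0.11
Rules with consequent 'medium': {R1, R2, R4} → strengths 0.06, 0.35, 0.21
Aggregate via t-conorm [max(a, b)]: 0.35

0.35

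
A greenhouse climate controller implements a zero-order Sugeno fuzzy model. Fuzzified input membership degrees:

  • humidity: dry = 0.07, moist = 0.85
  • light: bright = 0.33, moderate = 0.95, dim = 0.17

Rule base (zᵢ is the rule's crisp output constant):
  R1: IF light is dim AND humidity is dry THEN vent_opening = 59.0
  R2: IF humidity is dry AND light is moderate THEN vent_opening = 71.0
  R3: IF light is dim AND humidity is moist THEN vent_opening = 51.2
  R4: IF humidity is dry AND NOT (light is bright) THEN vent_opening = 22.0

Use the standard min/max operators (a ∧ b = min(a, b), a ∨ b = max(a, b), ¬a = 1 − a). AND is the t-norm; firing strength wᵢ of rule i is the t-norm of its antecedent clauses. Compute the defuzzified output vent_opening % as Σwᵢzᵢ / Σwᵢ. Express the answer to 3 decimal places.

50.905

R1 (z=59.0): dim=0.17, dry=0.07; AND[min(a, b)] → w = 0.07
R2 (z=71.0): dry=0.07, moderate=0.95; AND[min(a, b)] → w = 0.07
R3 (z=51.2): dim=0.17, moist=0.85; AND[min(a, b)] → w = 0.17
R4 (z=22.0): dry=0.07, ¬bright=1−0.33=0.67; AND[min(a, b)] → w = 0.07
Weighted average = (0.07·59.0 + 0.07·71.0 + 0.17·51.2 + 0.07·22.0) / (0.07 + 0.07 + 0.17 + 0.07)
  = 19.3440 / 0.3800 = 50.905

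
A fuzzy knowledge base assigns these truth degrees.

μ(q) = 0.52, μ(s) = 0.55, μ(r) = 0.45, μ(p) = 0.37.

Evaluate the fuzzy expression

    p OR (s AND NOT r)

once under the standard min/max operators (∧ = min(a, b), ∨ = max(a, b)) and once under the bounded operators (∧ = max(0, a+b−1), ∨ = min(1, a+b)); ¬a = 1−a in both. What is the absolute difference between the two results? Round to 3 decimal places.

Under standard min/max:
  NOT r = 1 − 0.45 = 0.55
  s AND NOT r = min(a, b) on (0.55, 0.55) = 0.55
  p OR (s AND NOT r) = max(a, b) on (0.37, 0.55) = 0.55
  → value = 0.5500
Under bounded:
  NOT r = 1 − 0.45 = 0.55
  s AND NOT r = max(0, a+b−1) on (0.55, 0.55) = 0.10
  p OR (s AND NOT r) = min(1, a+b) on (0.37, 0.10) = 0.47
  → value = 0.4700
|0.5500 − 0.4700| = 0.080

0.080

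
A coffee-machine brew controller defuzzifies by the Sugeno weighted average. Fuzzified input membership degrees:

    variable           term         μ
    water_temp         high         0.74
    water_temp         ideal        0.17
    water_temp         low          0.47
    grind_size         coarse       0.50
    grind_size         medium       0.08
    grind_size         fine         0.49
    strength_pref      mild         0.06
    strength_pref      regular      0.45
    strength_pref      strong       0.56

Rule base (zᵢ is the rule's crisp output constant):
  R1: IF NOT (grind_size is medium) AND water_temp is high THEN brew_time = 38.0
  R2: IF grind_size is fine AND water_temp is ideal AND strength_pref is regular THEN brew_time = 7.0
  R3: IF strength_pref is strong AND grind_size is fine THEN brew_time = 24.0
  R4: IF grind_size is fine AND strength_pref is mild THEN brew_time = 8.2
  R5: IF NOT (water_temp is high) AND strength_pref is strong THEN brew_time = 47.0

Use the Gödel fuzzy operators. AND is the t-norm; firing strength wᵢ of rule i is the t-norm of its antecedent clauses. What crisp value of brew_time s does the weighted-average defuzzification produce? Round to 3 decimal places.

31.269

R1 (z=38.0): ¬medium=1−0.08=0.92, high=0.74; AND[min(a, b)] → w = 0.74
R2 (z=7.0): fine=0.49, ideal=0.17, regular=0.45; AND[min(a, b)] → w = 0.17
R3 (z=24.0): strong=0.56, fine=0.49; AND[min(a, b)] → w = 0.49
R4 (z=8.2): fine=0.49, mild=0.06; AND[min(a, b)] → w = 0.06
R5 (z=47.0): ¬high=1−0.74=0.26, strong=0.56; AND[min(a, b)] → w = 0.26
Weighted average = (0.74·38.0 + 0.17·7.0 + 0.49·24.0 + 0.06·8.2 + 0.26·47.0) / (0.74 + 0.17 + 0.49 + 0.06 + 0.26)
  = 53.7820 / 1.7200 = 31.269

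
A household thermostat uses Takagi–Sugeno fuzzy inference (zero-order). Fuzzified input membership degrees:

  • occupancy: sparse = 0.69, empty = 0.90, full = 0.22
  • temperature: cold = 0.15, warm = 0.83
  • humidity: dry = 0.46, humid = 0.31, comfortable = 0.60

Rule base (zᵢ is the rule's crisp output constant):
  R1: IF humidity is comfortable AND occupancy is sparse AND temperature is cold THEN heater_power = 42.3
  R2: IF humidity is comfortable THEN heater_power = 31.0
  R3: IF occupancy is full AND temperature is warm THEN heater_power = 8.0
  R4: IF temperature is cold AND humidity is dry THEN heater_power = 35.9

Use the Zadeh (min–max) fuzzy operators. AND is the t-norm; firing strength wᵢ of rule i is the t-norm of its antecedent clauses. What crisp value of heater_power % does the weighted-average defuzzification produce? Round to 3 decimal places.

R1 (z=42.3): comfortable=0.60, sparse=0.69, cold=0.15; AND[min(a, b)] → w = 0.15
R2 (z=31.0): comfortable=0.60 → w = 0.60
R3 (z=8.0): full=0.22, warm=0.83; AND[min(a, b)] → w = 0.22
R4 (z=35.9): cold=0.15, dry=0.46; AND[min(a, b)] → w = 0.15
Weighted average = (0.15·42.3 + 0.60·31.0 + 0.22·8.0 + 0.15·35.9) / (0.15 + 0.60 + 0.22 + 0.15)
  = 32.0900 / 1.1200 = 28.652

28.652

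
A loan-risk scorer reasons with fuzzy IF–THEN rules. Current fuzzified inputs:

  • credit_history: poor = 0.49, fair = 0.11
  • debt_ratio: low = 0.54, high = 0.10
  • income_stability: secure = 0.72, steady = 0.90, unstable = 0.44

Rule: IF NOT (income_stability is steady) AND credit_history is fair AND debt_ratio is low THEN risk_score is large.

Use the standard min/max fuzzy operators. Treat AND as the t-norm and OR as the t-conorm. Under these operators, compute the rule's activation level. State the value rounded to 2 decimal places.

firing strength: ¬steady=1−0.90=0.10, fair=0.11, low=0.54; AND[min(a, b)] → w = 0.10

0.10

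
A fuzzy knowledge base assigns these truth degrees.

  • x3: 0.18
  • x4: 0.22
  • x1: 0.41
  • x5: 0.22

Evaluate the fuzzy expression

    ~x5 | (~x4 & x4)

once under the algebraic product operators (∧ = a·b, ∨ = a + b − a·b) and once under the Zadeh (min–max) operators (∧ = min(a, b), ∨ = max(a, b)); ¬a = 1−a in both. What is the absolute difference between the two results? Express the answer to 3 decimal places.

Under algebraic product:
  ~x5 = 1 − 0.2200 = 0.7800
  ~x4 = 1 − 0.2200 = 0.7800
  ~x4 & x4 = a·b on (0.7800, 0.2200) = 0.1716
  ~x5 | (~x4 & x4) = a + b − a·b on (0.7800, 0.1716) = 0.8178
  → value = 0.8178
Under Zadeh (min–max):
  ~x5 = 1 − 0.22 = 0.78
  ~x4 = 1 − 0.22 = 0.78
  ~x4 & x4 = min(a, b) on (0.78, 0.22) = 0.22
  ~x5 | (~x4 & x4) = max(a, b) on (0.78, 0.22) = 0.78
  → value = 0.7800
|0.8178 − 0.7800| = 0.038

0.038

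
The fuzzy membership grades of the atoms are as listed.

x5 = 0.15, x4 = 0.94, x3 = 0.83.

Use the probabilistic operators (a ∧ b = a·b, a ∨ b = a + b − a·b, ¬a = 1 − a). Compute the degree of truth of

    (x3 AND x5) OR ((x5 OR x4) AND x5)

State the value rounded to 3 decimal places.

x3 AND x5 = a·b on (0.8300, 0.1500) = 0.1245
x5 OR x4 = a + b − a·b on (0.1500, 0.9400) = 0.9490
(x5 OR x4) AND x5 = a·b on (0.9490, 0.1500) = 0.1423
(x3 AND x5) OR ((x5 OR x4) AND x5) = a + b − a·b on (0.1245, 0.1423) = 0.2491

0.249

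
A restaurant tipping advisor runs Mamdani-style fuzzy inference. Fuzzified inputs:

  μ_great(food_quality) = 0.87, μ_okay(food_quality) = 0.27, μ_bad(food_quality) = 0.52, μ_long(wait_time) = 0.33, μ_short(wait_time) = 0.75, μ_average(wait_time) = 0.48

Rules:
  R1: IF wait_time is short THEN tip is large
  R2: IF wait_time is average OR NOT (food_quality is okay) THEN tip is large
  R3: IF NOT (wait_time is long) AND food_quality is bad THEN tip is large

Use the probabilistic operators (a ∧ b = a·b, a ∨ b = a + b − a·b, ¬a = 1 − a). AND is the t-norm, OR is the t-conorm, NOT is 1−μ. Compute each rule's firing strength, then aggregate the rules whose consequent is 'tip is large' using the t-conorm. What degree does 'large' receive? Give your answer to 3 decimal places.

R1: short=0.75 → w = 0.7500
R2: average=0.48, ¬okay=1−0.27=0.73; OR[a + b − a·b] → w = 0.8596
R3: ¬long=1−0.33=0.67, bad=0.52; AND[a·b] → w = 0.3484
Rules with consequent 'large': {R1, R2, R3} → strengths 0.7500, 0.8596, 0.3484
Aggregate via t-conorm [a + b − a·b]: 0.9771

0.977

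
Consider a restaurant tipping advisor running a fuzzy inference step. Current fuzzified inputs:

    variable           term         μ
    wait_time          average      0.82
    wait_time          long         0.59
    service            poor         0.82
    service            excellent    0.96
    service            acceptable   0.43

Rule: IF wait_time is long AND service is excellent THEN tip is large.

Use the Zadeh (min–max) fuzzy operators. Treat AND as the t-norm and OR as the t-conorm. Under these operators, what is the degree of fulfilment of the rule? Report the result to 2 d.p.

firing strength: long=0.59, excellent=0.96; AND[min(a, b)] → w = 0.59

0.59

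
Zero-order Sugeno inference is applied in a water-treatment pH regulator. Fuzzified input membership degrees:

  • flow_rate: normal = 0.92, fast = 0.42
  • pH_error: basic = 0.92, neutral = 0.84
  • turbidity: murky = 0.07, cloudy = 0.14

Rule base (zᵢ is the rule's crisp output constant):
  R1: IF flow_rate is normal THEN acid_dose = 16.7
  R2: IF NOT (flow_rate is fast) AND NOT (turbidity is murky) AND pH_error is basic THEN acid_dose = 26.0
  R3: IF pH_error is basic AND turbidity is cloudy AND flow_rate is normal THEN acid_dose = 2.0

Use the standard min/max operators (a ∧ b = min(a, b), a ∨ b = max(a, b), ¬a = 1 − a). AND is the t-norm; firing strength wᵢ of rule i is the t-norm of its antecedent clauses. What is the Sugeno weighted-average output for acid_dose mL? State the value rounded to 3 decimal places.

R1 (z=16.7): normal=0.92 → w = 0.92
R2 (z=26.0): ¬fast=1−0.42=0.58, ¬murky=1−0.07=0.93, basic=0.92; AND[min(a, b)] → w = 0.58
R3 (z=2.0): basic=0.92, cloudy=0.14, normal=0.92; AND[min(a, b)] → w = 0.14
Weighted average = (0.92·16.7 + 0.58·26.0 + 0.14·2.0) / (0.92 + 0.58 + 0.14)
  = 30.7240 / 1.6400 = 18.734

18.734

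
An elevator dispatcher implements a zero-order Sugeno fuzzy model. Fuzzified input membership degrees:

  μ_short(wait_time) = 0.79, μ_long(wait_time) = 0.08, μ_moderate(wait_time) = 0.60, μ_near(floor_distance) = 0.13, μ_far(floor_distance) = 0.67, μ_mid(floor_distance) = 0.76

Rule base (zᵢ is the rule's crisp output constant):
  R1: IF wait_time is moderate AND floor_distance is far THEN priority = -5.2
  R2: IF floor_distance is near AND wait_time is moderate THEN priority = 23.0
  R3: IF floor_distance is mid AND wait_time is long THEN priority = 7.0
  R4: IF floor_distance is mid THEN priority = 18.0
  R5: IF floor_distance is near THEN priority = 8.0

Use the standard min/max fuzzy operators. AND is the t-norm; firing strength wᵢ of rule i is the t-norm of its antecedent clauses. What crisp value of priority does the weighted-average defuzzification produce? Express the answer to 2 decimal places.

8.91

R1 (z=-5.2): moderate=0.60, far=0.67; AND[min(a, b)] → w = 0.60
R2 (z=23.0): near=0.13, moderate=0.60; AND[min(a, b)] → w = 0.13
R3 (z=7.0): mid=0.76, long=0.08; AND[min(a, b)] → w = 0.08
R4 (z=18.0): mid=0.76 → w = 0.76
R5 (z=8.0): near=0.13 → w = 0.13
Weighted average = (0.60·-5.2 + 0.13·23.0 + 0.08·7.0 + 0.76·18.0 + 0.13·8.0) / (0.60 + 0.13 + 0.08 + 0.76 + 0.13)
  = 15.1500 / 1.7000 = 8.91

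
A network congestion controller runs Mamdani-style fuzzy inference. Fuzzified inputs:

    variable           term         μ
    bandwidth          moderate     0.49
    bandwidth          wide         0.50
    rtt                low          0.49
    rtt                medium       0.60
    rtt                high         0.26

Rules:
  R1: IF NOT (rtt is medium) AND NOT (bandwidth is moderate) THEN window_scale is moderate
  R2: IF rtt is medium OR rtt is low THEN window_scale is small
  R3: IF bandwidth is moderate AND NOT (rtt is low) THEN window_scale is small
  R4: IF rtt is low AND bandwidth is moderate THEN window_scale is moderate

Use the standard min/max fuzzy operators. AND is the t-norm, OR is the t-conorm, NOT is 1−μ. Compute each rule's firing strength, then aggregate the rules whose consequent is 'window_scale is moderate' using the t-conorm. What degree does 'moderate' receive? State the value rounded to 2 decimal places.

R1: ¬medium=1−0.60=0.40, ¬moderate=1−0.49=0.51; AND[min(a, b)] → w = 0.40
R2: medium=0.60, low=0.49; OR[max(a, b)] → w = 0.60
R3: moderate=0.49, ¬low=1−0.49=0.51; AND[min(a, b)] → w = 0.49
R4: low=0.49, moderate=0.49; AND[min(a, b)] → w = 0.49
Rules with consequent 'moderate': {R1, R4} → strengths 0.40, 0.49
Aggregate via t-conorm [max(a, b)]: 0.49

0.49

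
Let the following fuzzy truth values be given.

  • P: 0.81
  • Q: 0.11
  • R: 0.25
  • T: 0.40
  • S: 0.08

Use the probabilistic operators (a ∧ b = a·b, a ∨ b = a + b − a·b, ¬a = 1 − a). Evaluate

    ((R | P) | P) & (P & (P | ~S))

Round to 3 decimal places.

0.776

R | P = a + b − a·b on (0.2500, 0.8100) = 0.8575
(R | P) | P = a + b − a·b on (0.8575, 0.8100) = 0.9729
~S = 1 − 0.0800 = 0.9200
P | ~S = a + b − a·b on (0.8100, 0.9200) = 0.9848
P & (P | ~S) = a·b on (0.8100, 0.9848) = 0.7977
((R | P) | P) & (P & (P | ~S)) = a·b on (0.9729, 0.7977) = 0.7761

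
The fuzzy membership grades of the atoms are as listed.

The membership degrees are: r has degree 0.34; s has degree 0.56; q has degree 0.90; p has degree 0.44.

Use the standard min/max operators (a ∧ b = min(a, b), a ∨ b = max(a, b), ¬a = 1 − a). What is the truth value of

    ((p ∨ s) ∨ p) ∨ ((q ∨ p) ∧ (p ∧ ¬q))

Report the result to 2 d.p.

p ∨ s = max(a, b) on (0.44, 0.56) = 0.56
(p ∨ s) ∨ p = max(a, b) on (0.56, 0.44) = 0.56
q ∨ p = max(a, b) on (0.90, 0.44) = 0.90
¬q = 1 − 0.90 = 0.10
p ∧ ¬q = min(a, b) on (0.44, 0.10) = 0.10
(q ∨ p) ∧ (p ∧ ¬q) = min(a, b) on (0.90, 0.10) = 0.10
((p ∨ s) ∨ p) ∨ ((q ∨ p) ∧ (p ∧ ¬q)) = max(a, b) on (0.56, 0.10) = 0.56

0.56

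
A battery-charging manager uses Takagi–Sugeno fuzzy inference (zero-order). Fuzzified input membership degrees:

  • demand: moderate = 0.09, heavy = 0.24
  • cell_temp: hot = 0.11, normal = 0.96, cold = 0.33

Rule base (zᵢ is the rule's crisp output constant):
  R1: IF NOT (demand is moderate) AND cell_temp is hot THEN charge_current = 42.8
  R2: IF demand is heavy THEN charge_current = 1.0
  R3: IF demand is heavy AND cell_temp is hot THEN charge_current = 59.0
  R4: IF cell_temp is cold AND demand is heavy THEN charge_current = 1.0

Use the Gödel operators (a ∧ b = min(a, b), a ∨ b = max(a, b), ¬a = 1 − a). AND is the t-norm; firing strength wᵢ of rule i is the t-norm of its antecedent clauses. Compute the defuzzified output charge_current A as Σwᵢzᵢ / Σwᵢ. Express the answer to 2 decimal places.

16.68

R1 (z=42.8): ¬moderate=1−0.09=0.91, hot=0.11; AND[min(a, b)] → w = 0.11
R2 (z=1.0): heavy=0.24 → w = 0.24
R3 (z=59.0): heavy=0.24, hot=0.11; AND[min(a, b)] → w = 0.11
R4 (z=1.0): cold=0.33, heavy=0.24; AND[min(a, b)] → w = 0.24
Weighted average = (0.11·42.8 + 0.24·1.0 + 0.11·59.0 + 0.24·1.0) / (0.11 + 0.24 + 0.11 + 0.24)
  = 11.6780 / 0.7000 = 16.68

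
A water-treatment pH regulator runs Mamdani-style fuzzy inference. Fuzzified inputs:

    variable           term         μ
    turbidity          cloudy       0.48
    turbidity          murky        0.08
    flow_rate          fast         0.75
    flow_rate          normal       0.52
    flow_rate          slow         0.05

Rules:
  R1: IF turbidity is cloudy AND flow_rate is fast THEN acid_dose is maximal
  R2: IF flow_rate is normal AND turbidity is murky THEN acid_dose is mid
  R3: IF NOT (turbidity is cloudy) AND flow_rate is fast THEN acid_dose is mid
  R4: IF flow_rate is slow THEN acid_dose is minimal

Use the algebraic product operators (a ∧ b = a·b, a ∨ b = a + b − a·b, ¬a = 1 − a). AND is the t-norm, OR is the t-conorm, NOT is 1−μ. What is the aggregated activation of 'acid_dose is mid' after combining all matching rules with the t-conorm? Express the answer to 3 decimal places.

0.415

R1: cloudy=0.48, fast=0.75; AND[a·b] → w = 0.3600
R2: normal=0.52, murky=0.08; AND[a·b] → w = 0.0416
R3: ¬cloudy=1−0.48=0.52, fast=0.75; AND[a·b] → w = 0.3900
R4: slow=0.05 → w = 0.0500
Rules with consequent 'mid': {R2, R3} → strengths 0.0416, 0.3900
Aggregate via t-conorm [a + b − a·b]: 0.4154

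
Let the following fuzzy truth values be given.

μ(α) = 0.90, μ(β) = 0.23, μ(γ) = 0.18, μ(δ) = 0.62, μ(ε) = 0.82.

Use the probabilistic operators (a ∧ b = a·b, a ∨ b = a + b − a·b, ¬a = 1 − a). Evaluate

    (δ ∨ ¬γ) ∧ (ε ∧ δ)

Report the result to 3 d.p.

¬γ = 1 − 0.1800 = 0.8200
δ ∨ ¬γ = a + b − a·b on (0.6200, 0.8200) = 0.9316
ε ∧ δ = a·b on (0.8200, 0.6200) = 0.5084
(δ ∨ ¬γ) ∧ (ε ∧ δ) = a·b on (0.9316, 0.5084) = 0.4736

0.474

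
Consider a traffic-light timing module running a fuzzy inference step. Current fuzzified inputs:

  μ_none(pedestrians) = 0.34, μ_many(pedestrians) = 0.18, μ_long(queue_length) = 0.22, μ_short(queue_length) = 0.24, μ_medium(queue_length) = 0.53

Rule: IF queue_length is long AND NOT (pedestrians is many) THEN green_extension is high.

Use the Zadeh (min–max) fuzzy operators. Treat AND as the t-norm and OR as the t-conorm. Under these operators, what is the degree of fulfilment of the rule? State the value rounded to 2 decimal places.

0.22

firing strength: long=0.22, ¬many=1−0.18=0.82; AND[min(a, b)] → w = 0.22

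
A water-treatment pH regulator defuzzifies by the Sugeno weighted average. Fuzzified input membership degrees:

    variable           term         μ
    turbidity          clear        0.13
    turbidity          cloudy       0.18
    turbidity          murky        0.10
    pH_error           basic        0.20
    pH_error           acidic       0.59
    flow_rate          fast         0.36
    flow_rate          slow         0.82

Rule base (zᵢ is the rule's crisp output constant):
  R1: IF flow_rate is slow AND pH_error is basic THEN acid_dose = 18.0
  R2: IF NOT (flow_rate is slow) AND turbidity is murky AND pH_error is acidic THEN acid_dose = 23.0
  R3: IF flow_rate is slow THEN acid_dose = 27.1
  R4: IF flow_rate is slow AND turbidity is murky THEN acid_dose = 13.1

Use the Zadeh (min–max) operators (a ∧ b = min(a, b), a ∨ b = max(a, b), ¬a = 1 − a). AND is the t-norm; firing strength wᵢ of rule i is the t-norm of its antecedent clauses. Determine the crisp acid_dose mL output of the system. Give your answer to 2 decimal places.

R1 (z=18.0): slow=0.82, basic=0.20; AND[min(a, b)] → w = 0.20
R2 (z=23.0): ¬slow=1−0.82=0.18, murky=0.10, acidic=0.59; AND[min(a, b)] → w = 0.10
R3 (z=27.1): slow=0.82 → w = 0.82
R4 (z=13.1): slow=0.82, murky=0.10; AND[min(a, b)] → w = 0.10
Weighted average = (0.20·18.0 + 0.10·23.0 + 0.82·27.1 + 0.10·13.1) / (0.20 + 0.10 + 0.82 + 0.10)
  = 29.4320 / 1.2200 = 24.12

24.12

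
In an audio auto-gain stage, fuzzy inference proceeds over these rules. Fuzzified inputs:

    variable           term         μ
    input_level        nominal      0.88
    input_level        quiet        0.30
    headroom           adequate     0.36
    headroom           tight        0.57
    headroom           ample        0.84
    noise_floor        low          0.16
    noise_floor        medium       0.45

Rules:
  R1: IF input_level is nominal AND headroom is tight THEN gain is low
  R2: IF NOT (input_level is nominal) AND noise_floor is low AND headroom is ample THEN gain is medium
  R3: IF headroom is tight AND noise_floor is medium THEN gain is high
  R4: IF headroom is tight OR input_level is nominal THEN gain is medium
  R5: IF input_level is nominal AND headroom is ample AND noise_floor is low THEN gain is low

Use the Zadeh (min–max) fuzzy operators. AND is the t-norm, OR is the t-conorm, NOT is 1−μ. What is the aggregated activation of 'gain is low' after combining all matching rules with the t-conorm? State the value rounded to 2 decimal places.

R1: nominal=0.88, tight=0.57; AND[min(a, b)] → w = 0.57
R2: ¬nominal=1−0.88=0.12, low=0.16, ample=0.84; AND[min(a, b)] → w = 0.12
R3: tight=0.57, medium=0.45; AND[min(a, b)] → w = 0.45
R4: tight=0.57, nominal=0.88; OR[max(a, b)] → w = 0.88
R5: nominal=0.88, ample=0.84, low=0.16; AND[min(a, b)] → w = 0.16
Rules with consequent 'low': {R1, R5} → strengths 0.57, 0.16
Aggregate via t-conorm [max(a, b)]: 0.57

0.57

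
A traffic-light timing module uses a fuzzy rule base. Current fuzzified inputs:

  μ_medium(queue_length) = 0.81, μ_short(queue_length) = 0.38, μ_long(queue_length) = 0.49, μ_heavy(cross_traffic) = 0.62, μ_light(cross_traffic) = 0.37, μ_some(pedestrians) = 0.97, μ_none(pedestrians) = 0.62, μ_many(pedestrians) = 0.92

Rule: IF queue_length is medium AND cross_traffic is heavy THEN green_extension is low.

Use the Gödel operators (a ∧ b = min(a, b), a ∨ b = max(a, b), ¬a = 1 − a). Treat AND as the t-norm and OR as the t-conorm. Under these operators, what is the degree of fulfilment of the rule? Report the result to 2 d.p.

firing strength: medium=0.81, heavy=0.62; AND[min(a, b)] → w = 0.62

0.62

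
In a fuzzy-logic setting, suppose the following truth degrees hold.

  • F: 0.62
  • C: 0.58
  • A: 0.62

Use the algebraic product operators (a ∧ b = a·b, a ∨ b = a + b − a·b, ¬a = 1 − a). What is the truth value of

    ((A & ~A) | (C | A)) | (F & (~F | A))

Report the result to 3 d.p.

0.936

~A = 1 − 0.6200 = 0.3800
A & ~A = a·b on (0.6200, 0.3800) = 0.2356
C | A = a + b − a·b on (0.5800, 0.6200) = 0.8404
(A & ~A) | (C | A) = a + b − a·b on (0.2356, 0.8404) = 0.8780
~F = 1 − 0.6200 = 0.3800
~F | A = a + b − a·b on (0.3800, 0.6200) = 0.7644
F & (~F | A) = a·b on (0.6200, 0.7644) = 0.4739
((A & ~A) | (C | A)) | (F & (~F | A)) = a + b − a·b on (0.8780, 0.4739) = 0.9358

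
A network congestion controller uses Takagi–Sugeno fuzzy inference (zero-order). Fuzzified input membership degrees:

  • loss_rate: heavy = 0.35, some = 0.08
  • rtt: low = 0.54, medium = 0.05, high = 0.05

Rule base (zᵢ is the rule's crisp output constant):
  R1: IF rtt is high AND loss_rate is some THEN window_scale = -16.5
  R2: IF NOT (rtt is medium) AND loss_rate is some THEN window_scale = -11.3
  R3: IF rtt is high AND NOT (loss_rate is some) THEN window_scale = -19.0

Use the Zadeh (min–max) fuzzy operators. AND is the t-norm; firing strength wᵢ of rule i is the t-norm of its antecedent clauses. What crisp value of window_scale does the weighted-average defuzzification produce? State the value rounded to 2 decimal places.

R1 (z=-16.5): high=0.05, some=0.08; AND[min(a, b)] → w = 0.05
R2 (z=-11.3): ¬medium=1−0.05=0.95, some=0.08; AND[min(a, b)] → w = 0.08
R3 (z=-19.0): high=0.05, ¬some=1−0.08=0.92; AND[min(a, b)] → w = 0.05
Weighted average = (0.05·-16.5 + 0.08·-11.3 + 0.05·-19.0) / (0.05 + 0.08 + 0.05)
  = -2.6790 / 0.1800 = -14.88

-14.88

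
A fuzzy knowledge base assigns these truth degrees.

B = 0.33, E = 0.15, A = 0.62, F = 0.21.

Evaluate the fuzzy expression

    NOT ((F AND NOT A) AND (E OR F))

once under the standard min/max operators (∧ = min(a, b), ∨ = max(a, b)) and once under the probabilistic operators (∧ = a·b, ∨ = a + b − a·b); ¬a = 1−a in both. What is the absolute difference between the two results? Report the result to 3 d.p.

0.184

Under standard min/max:
  NOT A = 1 − 0.62 = 0.38
  F AND NOT A = min(a, b) on (0.21, 0.38) = 0.21
  E OR F = max(a, b) on (0.15, 0.21) = 0.21
  (F AND NOT A) AND (E OR F) = min(a, b) on (0.21, 0.21) = 0.21
  NOT ((F AND NOT A) AND (E OR F)) = 1 − 0.21 = 0.79
  → value = 0.7900
Under probabilistic:
  NOT A = 1 − 0.6200 = 0.3800
  F AND NOT A = a·b on (0.2100, 0.3800) = 0.0798
  E OR F = a + b − a·b on (0.1500, 0.2100) = 0.3285
  (F AND NOT A) AND (E OR F) = a·b on (0.0798, 0.3285) = 0.0262
  NOT ((F AND NOT A) AND (E OR F)) = 1 − 0.0262 = 0.9738
  → value = 0.9738
|0.7900 − 0.9738| = 0.184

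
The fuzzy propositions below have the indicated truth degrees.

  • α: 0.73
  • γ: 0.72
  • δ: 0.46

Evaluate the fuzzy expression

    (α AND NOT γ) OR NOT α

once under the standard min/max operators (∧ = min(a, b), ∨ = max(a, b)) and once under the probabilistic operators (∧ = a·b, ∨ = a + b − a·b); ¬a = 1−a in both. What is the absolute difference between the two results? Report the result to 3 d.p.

0.139

Under standard min/max:
  NOT γ = 1 − 0.72 = 0.28
  α AND NOT γ = min(a, b) on (0.73, 0.28) = 0.28
  NOT α = 1 − 0.73 = 0.27
  (α AND NOT γ) OR NOT α = max(a, b) on (0.28, 0.27) = 0.28
  → value = 0.2800
Under probabilistic:
  NOT γ = 1 − 0.7200 = 0.2800
  α AND NOT γ = a·b on (0.7300, 0.2800) = 0.2044
  NOT α = 1 − 0.7300 = 0.2700
  (α AND NOT γ) OR NOT α = a + b − a·b on (0.2044, 0.2700) = 0.4192
  → value = 0.4192
|0.2800 − 0.4192| = 0.139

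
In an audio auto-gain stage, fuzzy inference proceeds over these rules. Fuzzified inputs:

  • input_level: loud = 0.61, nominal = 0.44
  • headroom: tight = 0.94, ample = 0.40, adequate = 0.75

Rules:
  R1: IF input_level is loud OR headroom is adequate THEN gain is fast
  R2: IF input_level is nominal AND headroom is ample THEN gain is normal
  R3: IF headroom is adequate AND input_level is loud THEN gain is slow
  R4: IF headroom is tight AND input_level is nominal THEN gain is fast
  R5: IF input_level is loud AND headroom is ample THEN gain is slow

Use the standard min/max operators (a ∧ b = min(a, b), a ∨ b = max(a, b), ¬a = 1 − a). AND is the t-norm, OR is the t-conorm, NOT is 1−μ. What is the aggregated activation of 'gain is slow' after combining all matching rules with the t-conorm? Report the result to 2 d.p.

R1: loud=0.61, adequate=0.75; OR[max(a, b)] → w = 0.75
R2: nominal=0.44, ample=0.40; AND[min(a, b)] → w = 0.40
R3: adequate=0.75, loud=0.61; AND[min(a, b)] → w = 0.61
R4: tight=0.94, nominal=0.44; AND[min(a, b)] → w = 0.44
R5: loud=0.61, ample=0.40; AND[min(a, b)] → w = 0.40
Rules with consequent 'slow': {R3, R5} → strengths 0.61, 0.40
Aggregate via t-conorm [max(a, b)]: 0.61

0.61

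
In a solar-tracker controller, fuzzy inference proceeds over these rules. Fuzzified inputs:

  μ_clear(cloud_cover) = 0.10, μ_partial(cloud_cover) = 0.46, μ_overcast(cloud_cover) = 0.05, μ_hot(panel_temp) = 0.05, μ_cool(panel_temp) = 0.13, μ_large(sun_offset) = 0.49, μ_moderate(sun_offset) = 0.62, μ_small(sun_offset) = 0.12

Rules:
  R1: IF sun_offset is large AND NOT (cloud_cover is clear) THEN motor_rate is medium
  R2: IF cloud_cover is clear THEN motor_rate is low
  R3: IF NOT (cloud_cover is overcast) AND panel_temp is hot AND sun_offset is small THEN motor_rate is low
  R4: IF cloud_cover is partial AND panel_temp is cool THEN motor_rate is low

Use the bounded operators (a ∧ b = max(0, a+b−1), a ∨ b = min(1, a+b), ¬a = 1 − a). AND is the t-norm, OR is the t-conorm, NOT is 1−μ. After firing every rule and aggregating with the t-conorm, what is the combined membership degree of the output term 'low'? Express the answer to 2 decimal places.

R1: large=0.49, ¬clear=1−0.10=0.90; AND[max(0, a+b−1)] → w = 0.39
R2: clear=0.10 → w = 0.10
R3: ¬overcast=1−0.05=0.95, hot=0.05, small=0.12; AND[max(0, a+b−1)] → w = 0.00
R4: partial=0.46, cool=0.13; AND[max(0, a+b−1)] → w = 0.00
Rules with consequent 'low': {R2, R3, R4} → strengths 0.10, 0.00, 0.00
Aggregate via t-conorm [min(1, a+b)]: 0.10

0.10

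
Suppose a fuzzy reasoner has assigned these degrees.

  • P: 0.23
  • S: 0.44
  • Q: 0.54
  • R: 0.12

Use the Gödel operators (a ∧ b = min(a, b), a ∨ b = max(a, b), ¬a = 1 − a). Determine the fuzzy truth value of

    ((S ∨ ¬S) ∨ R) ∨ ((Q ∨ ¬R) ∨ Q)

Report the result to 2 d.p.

0.88

¬S = 1 − 0.44 = 0.56
S ∨ ¬S = max(a, b) on (0.44, 0.56) = 0.56
(S ∨ ¬S) ∨ R = max(a, b) on (0.56, 0.12) = 0.56
¬R = 1 − 0.12 = 0.88
Q ∨ ¬R = max(a, b) on (0.54, 0.88) = 0.88
(Q ∨ ¬R) ∨ Q = max(a, b) on (0.88, 0.54) = 0.88
((S ∨ ¬S) ∨ R) ∨ ((Q ∨ ¬R) ∨ Q) = max(a, b) on (0.56, 0.88) = 0.88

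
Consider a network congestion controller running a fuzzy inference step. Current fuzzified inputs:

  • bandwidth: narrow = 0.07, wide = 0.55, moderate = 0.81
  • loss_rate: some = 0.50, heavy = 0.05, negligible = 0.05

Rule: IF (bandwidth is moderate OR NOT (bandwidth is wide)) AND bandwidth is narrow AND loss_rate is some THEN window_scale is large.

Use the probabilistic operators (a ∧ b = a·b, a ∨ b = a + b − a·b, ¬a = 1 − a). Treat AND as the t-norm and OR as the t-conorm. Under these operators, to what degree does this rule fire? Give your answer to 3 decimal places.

0.031

firing strength: (moderate=0.81 OR ¬wide=1−0.55=0.45) = 0.8955; AND[a·b] with narrow=0.07, some=0.50 → w = 0.0313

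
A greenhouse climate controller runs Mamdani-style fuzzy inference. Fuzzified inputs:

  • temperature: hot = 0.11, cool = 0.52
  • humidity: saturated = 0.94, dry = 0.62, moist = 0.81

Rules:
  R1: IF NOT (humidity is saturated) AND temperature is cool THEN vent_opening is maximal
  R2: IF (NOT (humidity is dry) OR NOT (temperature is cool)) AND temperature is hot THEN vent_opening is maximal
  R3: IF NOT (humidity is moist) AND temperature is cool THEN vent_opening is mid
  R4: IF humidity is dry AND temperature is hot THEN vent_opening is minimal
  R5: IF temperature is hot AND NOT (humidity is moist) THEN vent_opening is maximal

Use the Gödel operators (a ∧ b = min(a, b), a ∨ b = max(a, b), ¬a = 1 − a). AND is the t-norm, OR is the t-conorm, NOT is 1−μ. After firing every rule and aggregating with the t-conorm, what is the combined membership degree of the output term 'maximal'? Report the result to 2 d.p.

0.11

R1: ¬saturated=1−0.94=0.06, cool=0.52; AND[min(a, b)] → w = 0.06
R2: (¬dry=1−0.62=0.38 OR ¬cool=1−0.52=0.48) = 0.48; AND[min(a, b)] with hot=0.11 → w = 0.11
R3: ¬moist=1−0.81=0.19, cool=0.52; AND[min(a, b)] → w = 0.19
R4: dry=0.62, hot=0.11; AND[min(a, b)] → w = 0.11
R5: hot=0.11, ¬moist=1−0.81=0.19; AND[min(a, b)] → w = 0.11
Rules with consequent 'maximal': {R1, R2, R5} → strengths 0.06, 0.11, 0.11
Aggregate via t-conorm [max(a, b)]: 0.11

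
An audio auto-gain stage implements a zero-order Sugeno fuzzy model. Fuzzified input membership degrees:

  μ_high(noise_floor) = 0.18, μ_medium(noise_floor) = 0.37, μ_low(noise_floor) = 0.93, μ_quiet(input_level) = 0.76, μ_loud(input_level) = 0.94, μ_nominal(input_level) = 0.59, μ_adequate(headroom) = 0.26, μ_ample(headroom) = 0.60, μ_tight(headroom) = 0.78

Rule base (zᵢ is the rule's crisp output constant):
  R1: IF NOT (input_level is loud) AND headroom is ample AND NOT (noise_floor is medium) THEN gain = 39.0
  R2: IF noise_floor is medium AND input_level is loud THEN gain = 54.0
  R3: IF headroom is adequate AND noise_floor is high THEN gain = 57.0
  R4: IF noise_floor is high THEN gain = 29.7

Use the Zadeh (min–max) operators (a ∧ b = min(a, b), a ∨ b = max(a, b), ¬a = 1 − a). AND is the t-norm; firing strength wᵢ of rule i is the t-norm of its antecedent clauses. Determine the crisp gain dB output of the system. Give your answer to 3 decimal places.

R1 (z=39.0): ¬loud=1−0.94=0.06, ample=0.60, ¬medium=1−0.37=0.63; AND[min(a, b)] → w = 0.06
R2 (z=54.0): medium=0.37, loud=0.94; AND[min(a, b)] → w = 0.37
R3 (z=57.0): adequate=0.26, high=0.18; AND[min(a, b)] → w = 0.18
R4 (z=29.7): high=0.18 → w = 0.18
Weighted average = (0.06·39.0 + 0.37·54.0 + 0.18·57.0 + 0.18·29.7) / (0.06 + 0.37 + 0.18 + 0.18)
  = 37.9260 / 0.7900 = 48.008

48.008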